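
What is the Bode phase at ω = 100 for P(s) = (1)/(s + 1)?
Substitute s = j*100: P(j100) = 9.999e-05 - 0.009999j.
∠P(j100) = atan2(Im, Re) = atan2(-0.009999, 9.999e-05) = -89.43°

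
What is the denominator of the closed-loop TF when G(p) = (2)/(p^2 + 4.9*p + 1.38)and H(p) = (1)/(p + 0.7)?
Characteristic poly = G_den * H_den + G_num * H_num = (p^3 + 5.6*p^2 + 4.81*p + 0.966) + (2) = p^3 + 5.6*p^2 + 4.81*p + 2.966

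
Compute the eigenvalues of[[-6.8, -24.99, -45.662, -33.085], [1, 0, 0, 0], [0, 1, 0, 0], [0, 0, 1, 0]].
Eigenvalues solve det(λI - A) = 0.
Characteristic polynomial: λ^4 + 6.8*λ^3 + 24.99*λ^2 + 45.662*λ + 33.085 = 0.
Factor: (λ^2 + 3.4*λ + 3.25)(λ^2 + 3.4*λ + 10.18) = 0.
Roots: -1.7 + 0.6j, -1.7 + 2.7j, -1.7 - 0.6j, -1.7 - 2.7j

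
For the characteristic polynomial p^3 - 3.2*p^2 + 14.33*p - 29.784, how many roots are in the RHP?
p^3 - 3.2*p^2 + 14.33*p - 29.784 = (p - 2.4)(p^2 - 0.8*p + 12.41). Poles: 0.4 + 3.5j, 0.4 - 3.5j, 2.4. RHP poles (Re>0): 3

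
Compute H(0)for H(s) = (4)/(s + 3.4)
DC gain = H(0) = num(0)/den(0) = 4/3.4 = 1.176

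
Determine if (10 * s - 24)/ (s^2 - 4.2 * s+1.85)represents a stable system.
Denominator: s^2 - 4.2*s + 1.85 = (s - 0.5)(s - 3.7). Poles: 0.5, 3.7. All Re(p)<0: No (unstable)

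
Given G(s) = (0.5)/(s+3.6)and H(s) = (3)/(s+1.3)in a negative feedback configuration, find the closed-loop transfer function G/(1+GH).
Closed-loop T = G/(1+GH).
Numerator: G_num * H_den = 0.5*s + 0.65.
Denominator: G_den * H_den + G_num * H_num = (s^2 + 4.9*s + 4.68) + (1.5) = s^2 + 4.9*s + 6.18.
T(s) = (0.5*s + 0.65)/(s^2 + 4.9*s + 6.18)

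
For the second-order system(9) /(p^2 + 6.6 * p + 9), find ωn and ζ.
Standard form: ωn²/(p²+2ζωn·p+ωn²).
const=9=ωn² → ωn=3, p coeff=6.6=2ζωn → ζ=1.1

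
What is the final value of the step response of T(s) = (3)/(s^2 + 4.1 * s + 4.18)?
FVT: lim_{t→∞} y(t) = lim_{s→0} s*Y(s) where Y(s) = T(s)/s.
= lim_{s→0} T(s) = T(0) = num(0)/den(0) = 3/4.18 = 0.7177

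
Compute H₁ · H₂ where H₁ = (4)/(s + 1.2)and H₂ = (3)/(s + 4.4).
Series: H = H₁ · H₂ = (n₁·n₂)/(d₁·d₂).
Num: n₁·n₂ = 12. Den: d₁·d₂ = s^2 + 5.6*s + 5.28.
H(s) = (12)/(s^2 + 5.6*s + 5.28)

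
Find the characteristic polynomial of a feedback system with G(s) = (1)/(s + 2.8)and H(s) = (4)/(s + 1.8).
Characteristic poly = G_den * H_den + G_num * H_num = (s^2 + 4.6*s + 5.04) + (4) = s^2 + 4.6*s + 9.04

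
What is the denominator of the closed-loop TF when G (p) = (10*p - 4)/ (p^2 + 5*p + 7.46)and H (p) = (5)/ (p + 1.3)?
Characteristic poly = G_den * H_den + G_num * H_num = (p^3 + 6.3*p^2 + 13.96*p + 9.698) + (50*p - 20) = p^3 + 6.3*p^2 + 63.96*p - 10.302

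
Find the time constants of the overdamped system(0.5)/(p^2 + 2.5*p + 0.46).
Overdamped: real poles at -2.3, -0.2. τ = -1/pole → τ₁ = 0.4348, τ₂ = 5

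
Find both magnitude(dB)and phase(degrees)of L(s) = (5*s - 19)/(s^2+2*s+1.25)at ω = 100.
Substitute s = j*100: L(j100) = 0.00289933 - 0.0499483j.
|L| = 20*log₁₀(sqrt(Re²+Im²)) = -26.01 dB.
∠L = atan2(Im, Re) = -86.68°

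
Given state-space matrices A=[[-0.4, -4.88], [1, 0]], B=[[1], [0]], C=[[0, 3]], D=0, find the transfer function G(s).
G(s) = C(sI - A)⁻¹B + D.
Characteristic polynomial det(sI - A) = s^2 + 0.4*s + 4.88.
Numerator from C·adj(sI-A)·B + D·det(sI-A) = 3.
G(s) = (3)/(s^2 + 0.4*s + 4.88)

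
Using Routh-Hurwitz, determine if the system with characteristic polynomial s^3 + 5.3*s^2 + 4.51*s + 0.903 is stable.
Routh array:
s^3: [1, 4.51]; s^2: [5.3, 0.903]; s^1: [4.33962]; s^0: [0.903]
First column: [1, 5.3, 4.33962, 0.903]. Sign changes = 0.
Yes, stable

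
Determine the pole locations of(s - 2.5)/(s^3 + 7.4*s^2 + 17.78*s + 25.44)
Set denominator = 0: s^3 + 7.4*s^2 + 17.78*s + 25.44 = (s + 4.8)(s^2 + 2.6*s + 5.3) = 0 → Poles: -1.3 + 1.9j, -1.3 - 1.9j, -4.8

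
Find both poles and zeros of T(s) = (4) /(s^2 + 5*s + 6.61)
Set denominator = 0: s^2 + 5*s + 6.61 = 0 → Poles: -2.5 + 0.6j, -2.5 - 0.6j
Numerator is a nonzero constant (4) → Zeros: none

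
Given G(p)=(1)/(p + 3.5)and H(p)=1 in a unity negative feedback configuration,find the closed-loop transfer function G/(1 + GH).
Closed-loop T = G/(1+GH).
Numerator: G_num * H_den = 1.
Denominator: G_den * H_den + G_num * H_num = (p + 3.5) + (1) = p + 4.5.
T(p) = (1)/(p + 4.5)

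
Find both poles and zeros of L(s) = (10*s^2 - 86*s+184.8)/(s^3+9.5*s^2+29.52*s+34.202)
Set denominator = 0: s^3 + 9.5*s^2 + 29.52*s + 34.202 = (s + 4.9)(s^2 + 4.6*s + 6.98) = 0 → Poles: -2.3 + 1.3j, -2.3 - 1.3j, -4.9
Set numerator = 0: 10*s^2 - 86*s + 184.8 = 10*(s - 4.4)(s - 4.2) = 0 → Zeros: 4.2, 4.4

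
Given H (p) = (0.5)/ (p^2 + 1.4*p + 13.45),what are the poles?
Set denominator = 0: p^2 + 1.4*p + 13.45 = 0 → Poles: -0.7 + 3.6j, -0.7 - 3.6j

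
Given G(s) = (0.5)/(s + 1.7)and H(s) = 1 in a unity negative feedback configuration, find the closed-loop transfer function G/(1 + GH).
Closed-loop T = G/(1+GH).
Numerator: G_num * H_den = 0.5.
Denominator: G_den * H_den + G_num * H_num = (s + 1.7) + (0.5) = s + 2.2.
T(s) = (0.5)/(s + 2.2)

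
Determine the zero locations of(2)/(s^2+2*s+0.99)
Numerator is a nonzero constant (2) → Zeros: none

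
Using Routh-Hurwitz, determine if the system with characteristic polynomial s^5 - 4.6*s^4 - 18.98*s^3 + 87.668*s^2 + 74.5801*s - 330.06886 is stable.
Routh array:
s^5: [1, -18.98, 74.5801]; s^4: [-4.6, 87.668, -330.06886]; s^3: [0.0782609, 2.826]; s^2: [253.774, -330.06886]; s^1: [2.92779]; s^0: [-330.06886]
First column: [1, -4.6, 0.0782609, 253.774, 2.92779, -330.06886]. Sign changes = 3.
No, unstable (3 RHP root(s))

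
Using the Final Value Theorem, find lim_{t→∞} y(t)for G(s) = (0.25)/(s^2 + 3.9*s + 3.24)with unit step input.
FVT: lim_{t→∞} y(t) = lim_{s→0} s*Y(s) where Y(s) = G(s)/s.
= lim_{s→0} G(s) = G(0) = num(0)/den(0) = 0.25/3.24 = 0.07716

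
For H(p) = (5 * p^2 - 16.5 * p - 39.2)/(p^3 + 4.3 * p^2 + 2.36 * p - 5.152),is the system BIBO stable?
Denominator: p^3 + 4.3*p^2 + 2.36*p - 5.152 = (p - 0.8)(p + 2.3)(p + 2.8). Poles: -2.3, -2.8, 0.8. All Re(p)<0: No (unstable)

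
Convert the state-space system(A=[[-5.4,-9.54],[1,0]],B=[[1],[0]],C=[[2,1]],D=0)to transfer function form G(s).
G(s) = C(sI - A)⁻¹B + D.
Characteristic polynomial det(sI - A) = s^2 + 5.4*s + 9.54.
Numerator from C·adj(sI-A)·B + D·det(sI-A) = 2*s + 1.
G(s) = (2*s + 1)/(s^2 + 5.4*s + 9.54)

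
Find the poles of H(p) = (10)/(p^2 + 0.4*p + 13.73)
Set denominator = 0: p^2 + 0.4*p + 13.73 = 0 → Poles: -0.2 + 3.7j, -0.2 - 3.7j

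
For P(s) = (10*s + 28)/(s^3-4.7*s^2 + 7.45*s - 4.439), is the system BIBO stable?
Denominator: s^3 - 4.7*s^2 + 7.45*s - 4.439 = (s - 2.3)(s^2 - 2.4*s + 1.93). Poles: 1.2 + 0.7j, 1.2 - 0.7j, 2.3. All Re(p)<0: No (unstable)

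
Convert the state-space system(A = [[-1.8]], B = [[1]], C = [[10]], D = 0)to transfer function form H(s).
H(s) = C(sI - A)⁻¹B + D.
Characteristic polynomial det(sI - A) = s + 1.8.
Numerator from C·adj(sI-A)·B + D·det(sI-A) = 10.
H(s) = (10)/(s + 1.8)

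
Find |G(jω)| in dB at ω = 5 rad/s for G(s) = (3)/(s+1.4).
Substitute s = j*5: G(j5) = 0.155786 - 0.55638j.
|G(j5)| = sqrt(Re² + Im²) = 0.5778.
20*log₁₀(0.5778) = -4.76 dB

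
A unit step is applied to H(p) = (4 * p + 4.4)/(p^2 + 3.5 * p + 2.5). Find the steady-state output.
FVT: lim_{t→∞} y(t) = lim_{p→0} p*Y(p) where Y(p) = H(p)/p.
= lim_{p→0} H(p) = H(0) = num(0)/den(0) = 4.4/2.5 = 1.76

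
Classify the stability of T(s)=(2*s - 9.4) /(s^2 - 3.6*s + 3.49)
Denominator: s^2 - 3.6*s + 3.49. Poles: 1.8 + 0.5j, 1.8 - 0.5j. Unstable (2 pole(s) in RHP)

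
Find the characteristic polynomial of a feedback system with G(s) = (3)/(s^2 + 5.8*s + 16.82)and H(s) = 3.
Characteristic poly = G_den * H_den + G_num * H_num = (s^2 + 5.8*s + 16.82) + (9) = s^2 + 5.8*s + 25.82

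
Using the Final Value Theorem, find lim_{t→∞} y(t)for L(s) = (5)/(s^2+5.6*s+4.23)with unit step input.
FVT: lim_{t→∞} y(t) = lim_{s→0} s*Y(s) where Y(s) = L(s)/s.
= lim_{s→0} L(s) = L(0) = num(0)/den(0) = 5/4.23 = 1.182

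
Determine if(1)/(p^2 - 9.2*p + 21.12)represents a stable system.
Denominator: p^2 - 9.2*p + 21.12 = (p - 4.8)(p - 4.4). Poles: 4.4, 4.8. All Re(p)<0: No (unstable)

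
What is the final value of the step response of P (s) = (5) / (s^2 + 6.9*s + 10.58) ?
FVT: lim_{t→∞} y(t) = lim_{s→0} s*Y(s) where Y(s) = P(s)/s.
= lim_{s→0} P(s) = P(0) = num(0)/den(0) = 5/10.58 = 0.4726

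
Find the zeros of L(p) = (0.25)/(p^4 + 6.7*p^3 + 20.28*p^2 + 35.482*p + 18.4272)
Numerator is a nonzero constant (0.25) → Zeros: none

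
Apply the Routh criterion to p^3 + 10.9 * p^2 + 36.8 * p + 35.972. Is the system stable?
Routh array:
p^3: [1, 36.8]; p^2: [10.9, 35.972]; p^1: [33.4998]; p^0: [35.972]
First column: [1, 10.9, 33.4998, 35.972]. Sign changes = 0.
Yes, stable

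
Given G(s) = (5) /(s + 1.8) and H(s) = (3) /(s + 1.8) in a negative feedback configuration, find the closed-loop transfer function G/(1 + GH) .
Closed-loop T = G/(1+GH).
Numerator: G_num * H_den = 5*s + 9.
Denominator: G_den * H_den + G_num * H_num = (s^2 + 3.6*s + 3.24) + (15) = s^2 + 3.6*s + 18.24.
T(s) = (5*s + 9)/(s^2 + 3.6*s + 18.24)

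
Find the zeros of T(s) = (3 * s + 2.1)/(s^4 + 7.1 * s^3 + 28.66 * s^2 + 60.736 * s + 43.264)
Set numerator = 0: 3*s + 2.1 = 0 → Zeros: -0.7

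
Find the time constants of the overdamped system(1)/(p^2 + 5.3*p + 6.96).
Overdamped: real poles at -2.4, -2.9. τ = -1/pole → τ₁ = 0.4167, τ₂ = 0.3448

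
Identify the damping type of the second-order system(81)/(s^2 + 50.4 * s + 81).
Standard form: ωn²/(s²+2ζωn·s+ωn²) gives ωn=9, ζ=2.8.
Overdamped (ζ = 2.8 > 1)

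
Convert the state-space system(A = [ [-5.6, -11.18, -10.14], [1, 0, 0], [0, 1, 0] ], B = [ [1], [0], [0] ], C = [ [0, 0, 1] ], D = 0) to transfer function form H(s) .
H(s) = C(sI - A)⁻¹B + D.
Characteristic polynomial det(sI - A) = s^3 + 5.6*s^2 + 11.18*s + 10.14.
Numerator from C·adj(sI-A)·B + D·det(sI-A) = 1.
H(s) = (1)/(s^3 + 5.6*s^2 + 11.18*s + 10.14)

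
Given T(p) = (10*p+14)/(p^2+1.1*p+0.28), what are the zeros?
Set numerator = 0: 10*p + 14 = 0 → Zeros: -1.4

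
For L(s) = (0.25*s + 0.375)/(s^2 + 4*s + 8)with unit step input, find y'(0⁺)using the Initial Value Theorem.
IVT: y'(0⁺) = lim_{s→∞} s²·Y(s) = lim_{s→∞} s·L(s).
deg(num) = 1, deg(den) = 2, relative degree = 1, so s·L(s) → (leading num)/(leading den) = 0.25/1 = 0.25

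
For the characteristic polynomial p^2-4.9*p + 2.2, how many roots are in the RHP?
p^2 - 4.9*p + 2.2 = (p - 4.4)(p - 0.5). Poles: 0.5, 4.4. RHP poles (Re>0): 2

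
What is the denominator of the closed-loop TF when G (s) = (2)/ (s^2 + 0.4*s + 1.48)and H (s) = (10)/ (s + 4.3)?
Characteristic poly = G_den * H_den + G_num * H_num = (s^3 + 4.7*s^2 + 3.2*s + 6.364) + (20) = s^3 + 4.7*s^2 + 3.2*s + 26.364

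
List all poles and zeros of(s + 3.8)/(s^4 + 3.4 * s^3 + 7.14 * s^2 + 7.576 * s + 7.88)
Set denominator = 0: s^4 + 3.4*s^3 + 7.14*s^2 + 7.576*s + 7.88 = (s^2 + 3*s + 3.94)(s^2 + 0.4*s + 2) = 0 → Poles: -0.2 + 1.4j, -0.2 - 1.4j, -1.5 + 1.3j, -1.5 - 1.3j
Set numerator = 0: s + 3.8 = 0 → Zeros: -3.8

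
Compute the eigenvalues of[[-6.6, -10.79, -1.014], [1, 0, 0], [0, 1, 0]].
Eigenvalues solve det(λI - A) = 0.
Characteristic polynomial: λ^3 + 6.6*λ^2 + 10.79*λ + 1.014 = 0.
Factor: (λ + 2.6)(λ + 3.9)(λ + 0.1) = 0.
Roots: -0.1, -2.6, -3.9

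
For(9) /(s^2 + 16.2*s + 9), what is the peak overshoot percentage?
Standard form: ωn²/(s²+2ζωn·s+ωn²) → ωn = 3, ζ = 2.7.
ζ ≥ 1, so the response is non-oscillatory: peak overshoot = 0%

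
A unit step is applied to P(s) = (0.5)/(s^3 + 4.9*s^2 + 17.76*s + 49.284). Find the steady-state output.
FVT: lim_{t→∞} y(t) = lim_{s→0} s*Y(s) where Y(s) = P(s)/s.
= lim_{s→0} P(s) = P(0) = num(0)/den(0) = 0.5/49.284 = 0.01015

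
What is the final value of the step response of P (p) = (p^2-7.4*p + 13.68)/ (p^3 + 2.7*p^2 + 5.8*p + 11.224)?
FVT: lim_{t→∞} y(t) = lim_{p→0} p*Y(p) where Y(p) = P(p)/p.
= lim_{p→0} P(p) = P(0) = num(0)/den(0) = 13.68/11.224 = 1.219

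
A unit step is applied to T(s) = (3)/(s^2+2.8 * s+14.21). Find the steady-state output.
FVT: lim_{t→∞} y(t) = lim_{s→0} s*Y(s) where Y(s) = T(s)/s.
= lim_{s→0} T(s) = T(0) = num(0)/den(0) = 3/14.21 = 0.2111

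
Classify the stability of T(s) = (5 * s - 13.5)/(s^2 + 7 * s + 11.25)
Denominator: s^2 + 7*s + 11.25 = (s + 2.5)(s + 4.5). Poles: -2.5, -4.5. Stable (all poles in LHP)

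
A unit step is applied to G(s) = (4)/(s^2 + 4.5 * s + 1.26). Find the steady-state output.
FVT: lim_{t→∞} y(t) = lim_{s→0} s*Y(s) where Y(s) = G(s)/s.
= lim_{s→0} G(s) = G(0) = num(0)/den(0) = 4/1.26 = 3.175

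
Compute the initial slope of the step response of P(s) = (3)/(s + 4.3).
IVT: y'(0⁺) = lim_{s→∞} s²·Y(s) = lim_{s→∞} s·P(s).
deg(num) = 0, deg(den) = 1, relative degree = 1, so s·P(s) → (leading num)/(leading den) = 3/1 = 3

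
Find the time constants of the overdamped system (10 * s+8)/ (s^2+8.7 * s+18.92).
Overdamped: real poles at -4.4, -4.3. τ = -1/pole → τ₁ = 0.2273, τ₂ = 0.2326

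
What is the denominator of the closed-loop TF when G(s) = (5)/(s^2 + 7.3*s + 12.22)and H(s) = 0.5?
Characteristic poly = G_den * H_den + G_num * H_num = (s^2 + 7.3*s + 12.22) + (2.5) = s^2 + 7.3*s + 14.72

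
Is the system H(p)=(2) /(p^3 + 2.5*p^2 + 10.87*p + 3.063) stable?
Denominator: p^3 + 2.5*p^2 + 10.87*p + 3.063 = (p + 0.3)(p^2 + 2.2*p + 10.21). Poles: -0.3, -1.1 + 3j, -1.1 - 3j. All Re(p)<0: Yes (stable)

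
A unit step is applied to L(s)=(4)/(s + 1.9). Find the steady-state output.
FVT: lim_{t→∞} y(t) = lim_{s→0} s*Y(s) where Y(s) = L(s)/s.
= lim_{s→0} L(s) = L(0) = num(0)/den(0) = 4/1.9 = 2.105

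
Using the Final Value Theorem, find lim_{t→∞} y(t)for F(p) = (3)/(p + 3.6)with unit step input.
FVT: lim_{t→∞} y(t) = lim_{p→0} p*Y(p) where Y(p) = F(p)/p.
= lim_{p→0} F(p) = F(0) = num(0)/den(0) = 3/3.6 = 0.8333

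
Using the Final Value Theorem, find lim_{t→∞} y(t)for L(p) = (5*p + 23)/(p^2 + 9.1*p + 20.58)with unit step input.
FVT: lim_{t→∞} y(t) = lim_{p→0} p*Y(p) where Y(p) = L(p)/p.
= lim_{p→0} L(p) = L(0) = num(0)/den(0) = 23/20.58 = 1.118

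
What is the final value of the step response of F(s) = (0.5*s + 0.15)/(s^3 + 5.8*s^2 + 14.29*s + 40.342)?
FVT: lim_{t→∞} y(t) = lim_{s→0} s*Y(s) where Y(s) = F(s)/s.
= lim_{s→0} F(s) = F(0) = num(0)/den(0) = 0.15/40.342 = 0.003718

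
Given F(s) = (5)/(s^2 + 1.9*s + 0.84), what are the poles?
Set denominator = 0: s^2 + 1.9*s + 0.84 = (s + 1.2)(s + 0.7) = 0 → Poles: -0.7, -1.2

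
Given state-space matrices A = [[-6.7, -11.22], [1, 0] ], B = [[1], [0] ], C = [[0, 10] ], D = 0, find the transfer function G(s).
G(s) = C(sI - A)⁻¹B + D.
Characteristic polynomial det(sI - A) = s^2 + 6.7*s + 11.22.
Numerator from C·adj(sI-A)·B + D·det(sI-A) = 10.
G(s) = (10)/(s^2 + 6.7*s + 11.22)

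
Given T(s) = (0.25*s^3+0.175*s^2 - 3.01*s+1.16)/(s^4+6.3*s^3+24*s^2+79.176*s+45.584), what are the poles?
Set denominator = 0: s^4 + 6.3*s^3 + 24*s^2 + 79.176*s + 45.584 = (s + 4.4)(s + 0.7)(s^2 + 1.2*s + 14.8) = 0 → Poles: -0.6 + 3.8j, -0.6 - 3.8j, -0.7, -4.4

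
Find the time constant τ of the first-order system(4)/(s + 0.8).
First-order system: τ = -1/pole. Pole = -0.8. τ = -1/(-0.8) = 1.25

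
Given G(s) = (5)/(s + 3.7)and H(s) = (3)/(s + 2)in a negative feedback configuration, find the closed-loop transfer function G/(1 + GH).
Closed-loop T = G/(1+GH).
Numerator: G_num * H_den = 5*s + 10.
Denominator: G_den * H_den + G_num * H_num = (s^2 + 5.7*s + 7.4) + (15) = s^2 + 5.7*s + 22.4.
T(s) = (5*s + 10)/(s^2 + 5.7*s + 22.4)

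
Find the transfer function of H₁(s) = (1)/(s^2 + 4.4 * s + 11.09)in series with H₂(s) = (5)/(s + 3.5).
Series: H = H₁ · H₂ = (n₁·n₂)/(d₁·d₂).
Num: n₁·n₂ = 5. Den: d₁·d₂ = s^3 + 7.9*s^2 + 26.49*s + 38.815.
H(s) = (5)/(s^3 + 7.9*s^2 + 26.49*s + 38.815)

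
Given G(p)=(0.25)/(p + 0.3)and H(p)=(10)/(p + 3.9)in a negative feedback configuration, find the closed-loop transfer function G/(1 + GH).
Closed-loop T = G/(1+GH).
Numerator: G_num * H_den = 0.25*p + 0.975.
Denominator: G_den * H_den + G_num * H_num = (p^2 + 4.2*p + 1.17) + (2.5) = p^2 + 4.2*p + 3.67.
T(p) = (0.25*p + 0.975)/(p^2 + 4.2*p + 3.67)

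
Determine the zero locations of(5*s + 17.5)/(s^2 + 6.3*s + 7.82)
Set numerator = 0: 5*s + 17.5 = 0 → Zeros: -3.5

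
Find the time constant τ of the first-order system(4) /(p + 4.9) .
First-order system: τ = -1/pole. Pole = -4.9. τ = -1/(-4.9) = 0.2041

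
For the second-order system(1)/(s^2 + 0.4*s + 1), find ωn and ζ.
Standard form: ωn²/(s²+2ζωn·s+ωn²).
const=1=ωn² → ωn=1, s coeff=0.4=2ζωn → ζ=0.2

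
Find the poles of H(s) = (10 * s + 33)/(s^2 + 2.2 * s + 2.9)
Set denominator = 0: s^2 + 2.2*s + 2.9 = 0 → Poles: -1.1 + 1.3j, -1.1 - 1.3j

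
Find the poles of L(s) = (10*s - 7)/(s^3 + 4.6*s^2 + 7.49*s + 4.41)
Set denominator = 0: s^3 + 4.6*s^2 + 7.49*s + 4.41 = (s + 1.8)(s^2 + 2.8*s + 2.45) = 0 → Poles: -1.4 + 0.7j, -1.4 - 0.7j, -1.8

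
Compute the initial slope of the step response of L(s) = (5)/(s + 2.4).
IVT: y'(0⁺) = lim_{s→∞} s²·Y(s) = lim_{s→∞} s·L(s).
deg(num) = 0, deg(den) = 1, relative degree = 1, so s·L(s) → (leading num)/(leading den) = 5/1 = 5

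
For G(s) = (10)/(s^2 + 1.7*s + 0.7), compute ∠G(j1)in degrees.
Substitute s = j*1: G(j1) = -1.00671 - 5.7047j.
∠G(j1) = atan2(Im, Re) = atan2(-5.7047, -1.00671) = -100.01°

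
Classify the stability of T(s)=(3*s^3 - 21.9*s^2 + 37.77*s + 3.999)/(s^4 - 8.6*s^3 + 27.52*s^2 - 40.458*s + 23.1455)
Denominator: s^4 - 8.6*s^3 + 27.52*s^2 - 40.458*s + 23.1455 = (s - 1.7)(s - 3.5)(s^2 - 3.4*s + 3.89). Poles: 1.7, 1.7 + 1j, 1.7 - 1j, 3.5. Unstable (4 pole(s) in RHP)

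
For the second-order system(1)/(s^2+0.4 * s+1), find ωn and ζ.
Standard form: ωn²/(s²+2ζωn·s+ωn²).
const=1=ωn² → ωn=1, s coeff=0.4=2ζωn → ζ=0.2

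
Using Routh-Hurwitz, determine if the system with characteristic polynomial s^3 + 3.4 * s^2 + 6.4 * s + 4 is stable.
Routh array:
s^3: [1, 6.4]; s^2: [3.4, 4]; s^1: [5.22353]; s^0: [4]
First column: [1, 3.4, 5.22353, 4]. Sign changes = 0.
Yes, stable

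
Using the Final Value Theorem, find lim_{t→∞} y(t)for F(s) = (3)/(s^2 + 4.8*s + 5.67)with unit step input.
FVT: lim_{t→∞} y(t) = lim_{s→0} s*Y(s) where Y(s) = F(s)/s.
= lim_{s→0} F(s) = F(0) = num(0)/den(0) = 3/5.67 = 0.5291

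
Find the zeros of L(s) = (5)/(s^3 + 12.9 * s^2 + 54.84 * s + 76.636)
Numerator is a nonzero constant (5) → Zeros: none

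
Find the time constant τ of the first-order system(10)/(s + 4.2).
First-order system: τ = -1/pole. Pole = -4.2. τ = -1/(-4.2) = 0.2381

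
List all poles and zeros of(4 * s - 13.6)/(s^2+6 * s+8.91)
Set denominator = 0: s^2 + 6*s + 8.91 = (s + 3.3)(s + 2.7) = 0 → Poles: -2.7, -3.3
Set numerator = 0: 4*s - 13.6 = 0 → Zeros: 3.4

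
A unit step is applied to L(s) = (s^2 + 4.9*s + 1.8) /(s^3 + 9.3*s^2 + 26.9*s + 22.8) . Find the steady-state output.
FVT: lim_{t→∞} y(t) = lim_{s→0} s*Y(s) where Y(s) = L(s)/s.
= lim_{s→0} L(s) = L(0) = num(0)/den(0) = 1.8/22.8 = 0.07895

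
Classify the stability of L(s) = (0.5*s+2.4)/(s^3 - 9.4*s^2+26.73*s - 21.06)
Denominator: s^3 - 9.4*s^2 + 26.73*s - 21.06 = (s - 3.6)(s - 1.3)(s - 4.5). Poles: 1.3, 3.6, 4.5. Unstable (3 pole(s) in RHP)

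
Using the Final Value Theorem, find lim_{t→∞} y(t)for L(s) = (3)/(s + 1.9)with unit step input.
FVT: lim_{t→∞} y(t) = lim_{s→0} s*Y(s) where Y(s) = L(s)/s.
= lim_{s→0} L(s) = L(0) = num(0)/den(0) = 3/1.9 = 1.579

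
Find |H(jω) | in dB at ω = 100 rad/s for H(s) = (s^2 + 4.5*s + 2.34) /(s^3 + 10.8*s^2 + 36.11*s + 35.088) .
Substitute s = j*100: H(j100) = 0.000628227 - 0.00996582j.
|H(j100)| = sqrt(Re² + Im²) = 0.009986.
20*log₁₀(0.009986) = -40.01 dB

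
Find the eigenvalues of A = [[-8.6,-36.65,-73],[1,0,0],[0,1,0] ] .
Eigenvalues solve det(λI - A) = 0.
Characteristic polynomial: λ^3 + 8.6*λ^2 + 36.65*λ + 73 = 0.
Factor: (λ + 4)(λ^2 + 4.6*λ + 18.25) = 0.
Roots: -2.3 + 3.6j, -2.3 - 3.6j, -4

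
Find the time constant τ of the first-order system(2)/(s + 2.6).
First-order system: τ = -1/pole. Pole = -2.6. τ = -1/(-2.6) = 0.3846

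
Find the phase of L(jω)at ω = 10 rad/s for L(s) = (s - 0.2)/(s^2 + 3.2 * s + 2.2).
Substitute s = j*10: L(j10) = 0.0320677 - 0.091757j.
∠L(j10) = atan2(Im, Re) = atan2(-0.091757, 0.0320677) = -70.74°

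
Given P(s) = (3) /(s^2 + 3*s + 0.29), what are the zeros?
Numerator is a nonzero constant (3) → Zeros: none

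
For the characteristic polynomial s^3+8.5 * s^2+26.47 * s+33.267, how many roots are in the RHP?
s^3 + 8.5*s^2 + 26.47*s + 33.267 = (s + 3.9)(s^2 + 4.6*s + 8.53). Poles: -2.3 + 1.8j, -2.3 - 1.8j, -3.9. RHP poles (Re>0): 0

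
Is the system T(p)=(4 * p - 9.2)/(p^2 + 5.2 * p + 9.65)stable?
Denominator: p^2 + 5.2*p + 9.65. Poles: -2.6 + 1.7j, -2.6 - 1.7j. All Re(p)<0: Yes (stable)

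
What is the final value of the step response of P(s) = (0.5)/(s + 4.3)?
FVT: lim_{t→∞} y(t) = lim_{s→0} s*Y(s) where Y(s) = P(s)/s.
= lim_{s→0} P(s) = P(0) = num(0)/den(0) = 0.5/4.3 = 0.1163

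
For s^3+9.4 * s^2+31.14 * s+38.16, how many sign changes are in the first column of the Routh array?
Routh array:
s^3: [1, 31.14]; s^2: [9.4, 38.16]; s^1: [27.0804]; s^0: [38.16]
First column: [1, 9.4, 27.0804, 38.16]. Sign changes = 0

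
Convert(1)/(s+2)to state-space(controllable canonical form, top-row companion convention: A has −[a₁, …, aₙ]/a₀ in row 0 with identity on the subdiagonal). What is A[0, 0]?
Reachable canonical form for den = s + 2: top row of A = -[a₁,a₂,...,aₙ]/a₀, ones on the subdiagonal, zeros elsewhere.
A = [[-2]].
A[0,0] = -2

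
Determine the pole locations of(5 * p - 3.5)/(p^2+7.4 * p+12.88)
Set denominator = 0: p^2 + 7.4*p + 12.88 = (p + 4.6)(p + 2.8) = 0 → Poles: -2.8, -4.6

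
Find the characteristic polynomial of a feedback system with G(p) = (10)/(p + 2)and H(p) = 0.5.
Characteristic poly = G_den * H_den + G_num * H_num = (p + 2) + (5) = p + 7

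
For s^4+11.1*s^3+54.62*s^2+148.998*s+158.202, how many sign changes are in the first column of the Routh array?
Routh array:
s^4: [1, 54.62, 158.202]; s^3: [11.1, 148.998]; s^2: [41.1968, 158.202]; s^1: [106.372]; s^0: [158.202]
First column: [1, 11.1, 41.1968, 106.372, 158.202]. Sign changes = 0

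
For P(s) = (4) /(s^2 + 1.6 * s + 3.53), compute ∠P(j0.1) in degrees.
Substitute s = j*0.1: P(j0.1) = 1.13402 - 0.0515464j.
∠P(j0.1) = atan2(Im, Re) = atan2(-0.0515464, 1.13402) = -2.60°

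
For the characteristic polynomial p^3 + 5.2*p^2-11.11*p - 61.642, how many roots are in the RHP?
p^3 + 5.2*p^2 - 11.11*p - 61.642 = (p - 3.4)(p + 4.9)(p + 3.7). Poles: -3.7, -4.9, 3.4. RHP poles (Re>0): 1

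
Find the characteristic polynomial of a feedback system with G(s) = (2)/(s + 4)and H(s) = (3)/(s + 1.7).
Characteristic poly = G_den * H_den + G_num * H_num = (s^2 + 5.7*s + 6.8) + (6) = s^2 + 5.7*s + 12.8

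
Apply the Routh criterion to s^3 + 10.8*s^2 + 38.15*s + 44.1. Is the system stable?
Routh array:
s^3: [1, 38.15]; s^2: [10.8, 44.1]; s^1: [34.0667]; s^0: [44.1]
First column: [1, 10.8, 34.0667, 44.1]. Sign changes = 0.
Yes, stable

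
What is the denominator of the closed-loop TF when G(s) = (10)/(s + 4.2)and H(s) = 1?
Characteristic poly = G_den * H_den + G_num * H_num = (s + 4.2) + (10) = s + 14.2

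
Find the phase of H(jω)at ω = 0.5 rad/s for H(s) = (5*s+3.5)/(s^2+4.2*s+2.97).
Substitute s = j*0.5: H(j0.5) = 1.2508 - 0.046577j.
∠H(j0.5) = atan2(Im, Re) = atan2(-0.046577, 1.2508) = -2.13°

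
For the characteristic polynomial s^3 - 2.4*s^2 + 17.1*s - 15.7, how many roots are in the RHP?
s^3 - 2.4*s^2 + 17.1*s - 15.7 = (s - 1)(s^2 - 1.4*s + 15.7). Poles: 0.7 + 3.9j, 0.7 - 3.9j, 1. RHP poles (Re>0): 3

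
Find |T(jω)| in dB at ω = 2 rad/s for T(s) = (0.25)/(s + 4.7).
Substitute s = j*2: T(j2) = 0.0450364 - 0.0191644j.
|T(j2)| = sqrt(Re² + Im²) = 0.04894.
20*log₁₀(0.04894) = -26.21 dB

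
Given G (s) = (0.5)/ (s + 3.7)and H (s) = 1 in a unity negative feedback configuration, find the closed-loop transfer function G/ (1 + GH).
Closed-loop T = G/(1+GH).
Numerator: G_num * H_den = 0.5.
Denominator: G_den * H_den + G_num * H_num = (s + 3.7) + (0.5) = s + 4.2.
T(s) = (0.5)/(s + 4.2)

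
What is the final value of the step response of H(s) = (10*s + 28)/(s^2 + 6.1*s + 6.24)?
FVT: lim_{t→∞} y(t) = lim_{s→0} s*Y(s) where Y(s) = H(s)/s.
= lim_{s→0} H(s) = H(0) = num(0)/den(0) = 28/6.24 = 4.487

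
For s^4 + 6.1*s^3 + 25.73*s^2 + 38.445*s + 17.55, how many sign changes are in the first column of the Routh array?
Routh array:
s^4: [1, 25.73, 17.55]; s^3: [6.1, 38.445]; s^2: [19.4275, 17.55]; s^1: [32.9345]; s^0: [17.55]
First column: [1, 6.1, 19.4275, 32.9345, 17.55]. Sign changes = 0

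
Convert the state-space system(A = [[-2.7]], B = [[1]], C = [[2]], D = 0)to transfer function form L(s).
L(s) = C(sI - A)⁻¹B + D.
Characteristic polynomial det(sI - A) = s + 2.7.
Numerator from C·adj(sI-A)·B + D·det(sI-A) = 2.
L(s) = (2)/(s + 2.7)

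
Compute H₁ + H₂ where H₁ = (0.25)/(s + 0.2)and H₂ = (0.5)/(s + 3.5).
Parallel: H = H₁ + H₂ = (n₁·d₂ + n₂·d₁)/(d₁·d₂).
n₁·d₂ = 0.25*s + 0.875. n₂·d₁ = 0.5*s + 0.1. Sum = 0.75*s + 0.975. d₁·d₂ = s^2 + 3.7*s + 0.7.
H(s) = (0.75*s + 0.975)/(s^2 + 3.7*s + 0.7)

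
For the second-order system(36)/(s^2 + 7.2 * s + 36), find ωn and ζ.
Standard form: ωn²/(s²+2ζωn·s+ωn²).
const=36=ωn² → ωn=6, s coeff=7.2=2ζωn → ζ=0.6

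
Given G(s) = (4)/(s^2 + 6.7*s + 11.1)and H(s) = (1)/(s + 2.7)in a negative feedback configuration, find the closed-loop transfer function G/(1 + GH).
Closed-loop T = G/(1+GH).
Numerator: G_num * H_den = 4*s + 10.8.
Denominator: G_den * H_den + G_num * H_num = (s^3 + 9.4*s^2 + 29.19*s + 29.97) + (4) = s^3 + 9.4*s^2 + 29.19*s + 33.97.
T(s) = (4*s + 10.8)/(s^3 + 9.4*s^2 + 29.19*s + 33.97)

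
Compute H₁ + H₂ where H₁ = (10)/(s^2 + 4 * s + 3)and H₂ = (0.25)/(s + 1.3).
Parallel: H = H₁ + H₂ = (n₁·d₂ + n₂·d₁)/(d₁·d₂).
n₁·d₂ = 10*s + 13. n₂·d₁ = 0.25*s^2 + s + 0.75. Sum = 0.25*s^2 + 11*s + 13.75. d₁·d₂ = s^3 + 5.3*s^2 + 8.2*s + 3.9.
H(s) = (0.25*s^2 + 11*s + 13.75)/(s^3 + 5.3*s^2 + 8.2*s + 3.9)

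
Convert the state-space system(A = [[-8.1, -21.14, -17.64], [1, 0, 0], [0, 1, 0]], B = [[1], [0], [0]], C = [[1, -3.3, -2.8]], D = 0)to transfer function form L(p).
L(p) = C(pI - A)⁻¹B + D.
Characteristic polynomial det(pI - A) = p^3 + 8.1*p^2 + 21.14*p + 17.64.
Numerator from C·adj(pI-A)·B + D·det(pI-A) = p^2 - 3.3*p - 2.8.
L(p) = (p^2 - 3.3*p - 2.8)/(p^3 + 8.1*p^2 + 21.14*p + 17.64)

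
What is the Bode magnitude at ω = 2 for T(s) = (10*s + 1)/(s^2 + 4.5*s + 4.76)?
Substitute s = j*2: T(j2) = 2.2158 + 0.0760013j.
|T(j2)| = sqrt(Re² + Im²) = 2.217.
20*log₁₀(2.217) = 6.92 dB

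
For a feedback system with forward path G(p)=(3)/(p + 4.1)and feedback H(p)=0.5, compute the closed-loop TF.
Closed-loop T = G/(1+GH).
Numerator: G_num * H_den = 3.
Denominator: G_den * H_den + G_num * H_num = (p + 4.1) + (1.5) = p + 5.6.
T(p) = (3)/(p + 5.6)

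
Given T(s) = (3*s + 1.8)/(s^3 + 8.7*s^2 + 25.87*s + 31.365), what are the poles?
Set denominator = 0: s^3 + 8.7*s^2 + 25.87*s + 31.365 = (s + 4.5)(s^2 + 4.2*s + 6.97) = 0 → Poles: -2.1 + 1.6j, -2.1 - 1.6j, -4.5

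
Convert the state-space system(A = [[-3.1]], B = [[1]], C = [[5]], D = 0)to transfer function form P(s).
P(s) = C(sI - A)⁻¹B + D.
Characteristic polynomial det(sI - A) = s + 3.1.
Numerator from C·adj(sI-A)·B + D·det(sI-A) = 5.
P(s) = (5)/(s + 3.1)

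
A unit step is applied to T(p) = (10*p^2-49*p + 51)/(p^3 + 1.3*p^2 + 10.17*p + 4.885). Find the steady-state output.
FVT: lim_{t→∞} y(t) = lim_{p→0} p*Y(p) where Y(p) = T(p)/p.
= lim_{p→0} T(p) = T(0) = num(0)/den(0) = 51/4.885 = 10.44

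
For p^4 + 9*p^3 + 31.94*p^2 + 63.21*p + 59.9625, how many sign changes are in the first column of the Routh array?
Routh array:
p^4: [1, 31.94, 59.9625]; p^3: [9, 63.21]; p^2: [24.9167, 59.9625]; p^1: [41.5513]; p^0: [59.9625]
First column: [1, 9, 24.9167, 41.5513, 59.9625]. Sign changes = 0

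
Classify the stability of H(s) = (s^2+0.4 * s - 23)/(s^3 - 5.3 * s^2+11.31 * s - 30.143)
Denominator: s^3 - 5.3*s^2 + 11.31*s - 30.143 = (s - 4.3)(s^2 - s + 7.01). Poles: 0.5 + 2.6j, 0.5 - 2.6j, 4.3. Unstable (3 pole(s) in RHP)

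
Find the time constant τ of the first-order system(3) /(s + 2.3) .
First-order system: τ = -1/pole. Pole = -2.3. τ = -1/(-2.3) = 0.4348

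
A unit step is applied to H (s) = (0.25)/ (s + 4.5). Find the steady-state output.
FVT: lim_{t→∞} y(t) = lim_{s→0} s*Y(s) where Y(s) = H(s)/s.
= lim_{s→0} H(s) = H(0) = num(0)/den(0) = 0.25/4.5 = 0.05556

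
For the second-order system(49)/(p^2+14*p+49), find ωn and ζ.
Standard form: ωn²/(p²+2ζωn·p+ωn²).
const=49=ωn² → ωn=7, p coeff=14=2ζωn → ζ=1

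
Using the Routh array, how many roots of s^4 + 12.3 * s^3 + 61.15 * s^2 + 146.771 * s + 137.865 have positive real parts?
Routh array:
s^4: [1, 61.15, 137.865]; s^3: [12.3, 146.771]; s^2: [49.2174, 137.865]; s^1: [112.317]; s^0: [137.865]
First column: [1, 12.3, 49.2174, 112.317, 137.865]. Sign changes = RHP roots = 0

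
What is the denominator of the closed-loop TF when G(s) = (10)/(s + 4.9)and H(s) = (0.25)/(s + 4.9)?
Characteristic poly = G_den * H_den + G_num * H_num = (s^2 + 9.8*s + 24.01) + (2.5) = s^2 + 9.8*s + 26.51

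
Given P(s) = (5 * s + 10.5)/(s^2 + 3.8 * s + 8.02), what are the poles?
Set denominator = 0: s^2 + 3.8*s + 8.02 = 0 → Poles: -1.9 + 2.1j, -1.9 - 2.1j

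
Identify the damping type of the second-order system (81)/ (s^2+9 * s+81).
Standard form: ωn²/(s²+2ζωn·s+ωn²) gives ωn=9, ζ=0.5.
Underdamped (ζ = 0.5 < 1)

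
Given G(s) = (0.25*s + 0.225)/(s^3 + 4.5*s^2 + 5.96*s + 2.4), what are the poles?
Set denominator = 0: s^3 + 4.5*s^2 + 5.96*s + 2.4 = (s + 2.5)(s + 0.8)(s + 1.2) = 0 → Poles: -0.8, -1.2, -2.5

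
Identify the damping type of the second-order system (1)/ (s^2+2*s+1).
Standard form: ωn²/(s²+2ζωn·s+ωn²) gives ωn=1, ζ=1.
Critically damped (ζ = 1)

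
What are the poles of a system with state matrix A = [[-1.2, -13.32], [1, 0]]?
Eigenvalues solve det(λI - A) = 0.
Characteristic polynomial: λ^2 + 1.2*λ + 13.32 = 0.
Roots: -0.6 + 3.6j, -0.6 - 3.6j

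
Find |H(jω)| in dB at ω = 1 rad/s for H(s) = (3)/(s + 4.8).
Substitute s = j*1: H(j1) = 0.599002 - 0.124792j.
|H(j1)| = sqrt(Re² + Im²) = 0.6119.
20*log₁₀(0.6119) = -4.27 dB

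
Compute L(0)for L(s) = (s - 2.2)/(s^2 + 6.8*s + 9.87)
DC gain = L(0) = num(0)/den(0) = -2.2/9.87 = -0.2229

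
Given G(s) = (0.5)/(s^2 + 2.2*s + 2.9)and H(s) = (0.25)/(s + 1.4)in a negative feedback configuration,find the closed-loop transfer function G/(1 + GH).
Closed-loop T = G/(1+GH).
Numerator: G_num * H_den = 0.5*s + 0.7.
Denominator: G_den * H_den + G_num * H_num = (s^3 + 3.6*s^2 + 5.98*s + 4.06) + (0.125) = s^3 + 3.6*s^2 + 5.98*s + 4.185.
T(s) = (0.5*s + 0.7)/(s^3 + 3.6*s^2 + 5.98*s + 4.185)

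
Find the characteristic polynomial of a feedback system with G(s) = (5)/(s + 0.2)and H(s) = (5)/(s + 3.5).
Characteristic poly = G_den * H_den + G_num * H_num = (s^2 + 3.7*s + 0.7) + (25) = s^2 + 3.7*s + 25.7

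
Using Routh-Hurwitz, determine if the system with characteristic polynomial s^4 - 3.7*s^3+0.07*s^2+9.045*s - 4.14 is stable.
Routh array:
s^4: [1, 0.07, -4.14]; s^3: [-3.7, 9.045]; s^2: [2.51459, -4.14]; s^1: [2.95336]; s^0: [-4.14]
First column: [1, -3.7, 2.51459, 2.95336, -4.14]. Sign changes = 3.
No, unstable (3 RHP root(s))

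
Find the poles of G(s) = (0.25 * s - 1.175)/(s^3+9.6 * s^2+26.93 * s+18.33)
Set denominator = 0: s^3 + 9.6*s^2 + 26.93*s + 18.33 = (s + 3.9)(s + 1)(s + 4.7) = 0 → Poles: -1, -3.9, -4.7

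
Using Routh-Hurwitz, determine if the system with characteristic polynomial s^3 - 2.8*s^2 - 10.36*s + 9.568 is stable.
Routh array:
s^3: [1, -10.36]; s^2: [-2.8, 9.568]; s^1: [-6.94286]; s^0: [9.568]
First column: [1, -2.8, -6.94286, 9.568]. Sign changes = 2.
No, unstable (2 RHP root(s))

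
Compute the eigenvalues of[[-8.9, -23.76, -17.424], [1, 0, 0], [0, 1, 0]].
Eigenvalues solve det(λI - A) = 0.
Characteristic polynomial: λ^3 + 8.9*λ^2 + 23.76*λ + 17.424 = 0.
Factor: (λ + 3.3)(λ + 1.2)(λ + 4.4) = 0.
Roots: -1.2, -3.3, -4.4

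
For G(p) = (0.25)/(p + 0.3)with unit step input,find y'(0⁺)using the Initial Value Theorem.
IVT: y'(0⁺) = lim_{p→∞} p²·Y(p) = lim_{p→∞} p·G(p).
deg(num) = 0, deg(den) = 1, relative degree = 1, so p·G(p) → (leading num)/(leading den) = 0.25/1 = 0.25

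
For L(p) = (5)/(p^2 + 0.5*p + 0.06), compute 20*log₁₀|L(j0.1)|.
Substitute p = j*0.1: L(j0.1) = 50 - 50j.
|L(j0.1)| = sqrt(Re² + Im²) = 70.71.
20*log₁₀(70.71) = 36.99 dB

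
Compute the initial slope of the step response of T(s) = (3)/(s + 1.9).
IVT: y'(0⁺) = lim_{s→∞} s²·Y(s) = lim_{s→∞} s·T(s).
deg(num) = 0, deg(den) = 1, relative degree = 1, so s·T(s) → (leading num)/(leading den) = 3/1 = 3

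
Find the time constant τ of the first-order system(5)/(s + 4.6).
First-order system: τ = -1/pole. Pole = -4.6. τ = -1/(-4.6) = 0.2174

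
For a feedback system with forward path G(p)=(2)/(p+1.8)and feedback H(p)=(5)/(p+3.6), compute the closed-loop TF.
Closed-loop T = G/(1+GH).
Numerator: G_num * H_den = 2*p + 7.2.
Denominator: G_den * H_den + G_num * H_num = (p^2 + 5.4*p + 6.48) + (10) = p^2 + 5.4*p + 16.48.
T(p) = (2*p + 7.2)/(p^2 + 5.4*p + 16.48)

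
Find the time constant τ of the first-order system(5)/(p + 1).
First-order system: τ = -1/pole. Pole = -1. τ = -1/(-1) = 1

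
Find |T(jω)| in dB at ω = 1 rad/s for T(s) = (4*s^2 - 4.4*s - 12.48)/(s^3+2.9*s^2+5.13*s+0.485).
Substitute s = j*1: T(j1) = 0.944868 + 3.43781j.
|T(j1)| = sqrt(Re² + Im²) = 3.565.
20*log₁₀(3.565) = 11.04 dB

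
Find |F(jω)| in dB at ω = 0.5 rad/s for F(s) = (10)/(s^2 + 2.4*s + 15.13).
Substitute s = j*0.5: F(j0.5) = 0.667701 - 0.0538468j.
|F(j0.5)| = sqrt(Re² + Im²) = 0.6699.
20*log₁₀(0.6699) = -3.48 dB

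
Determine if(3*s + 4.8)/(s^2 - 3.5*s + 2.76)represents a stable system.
Denominator: s^2 - 3.5*s + 2.76 = (s - 2.3)(s - 1.2). Poles: 1.2, 2.3. All Re(p)<0: No (unstable)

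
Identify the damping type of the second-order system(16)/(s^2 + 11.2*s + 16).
Standard form: ωn²/(s²+2ζωn·s+ωn²) gives ωn=4, ζ=1.4.
Overdamped (ζ = 1.4 > 1)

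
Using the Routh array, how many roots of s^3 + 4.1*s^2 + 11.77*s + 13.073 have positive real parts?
Routh array:
s^3: [1, 11.77]; s^2: [4.1, 13.073]; s^1: [8.58146]; s^0: [13.073]
First column: [1, 4.1, 8.58146, 13.073]. Sign changes = RHP roots = 0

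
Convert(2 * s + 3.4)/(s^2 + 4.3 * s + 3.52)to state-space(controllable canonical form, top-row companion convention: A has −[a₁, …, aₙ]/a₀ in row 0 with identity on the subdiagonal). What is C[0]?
Reachable canonical form: C = numerator coefficients (right-aligned, zero-padded to length n).
num = 2*s + 3.4, C = [[2, 3.4]].
C[0] = 2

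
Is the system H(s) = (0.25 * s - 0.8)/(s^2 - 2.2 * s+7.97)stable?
Denominator: s^2 - 2.2*s + 7.97. Poles: 1.1 + 2.6j, 1.1 - 2.6j. All Re(p)<0: No (unstable)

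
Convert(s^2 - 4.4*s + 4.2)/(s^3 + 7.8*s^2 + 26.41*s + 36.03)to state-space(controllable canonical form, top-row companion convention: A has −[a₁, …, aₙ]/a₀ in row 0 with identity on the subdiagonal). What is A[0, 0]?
Reachable canonical form for den = s^3 + 7.8*s^2 + 26.41*s + 36.03: top row of A = -[a₁,a₂,...,aₙ]/a₀, ones on the subdiagonal, zeros elsewhere.
A = [[-7.8, -26.41, -36.03], [1, 0, 0], [0, 1, 0]].
A[0,0] = -7.8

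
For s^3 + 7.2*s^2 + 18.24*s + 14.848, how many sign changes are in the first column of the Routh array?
Routh array:
s^3: [1, 18.24]; s^2: [7.2, 14.848]; s^1: [16.1778]; s^0: [14.848]
First column: [1, 7.2, 16.1778, 14.848]. Sign changes = 0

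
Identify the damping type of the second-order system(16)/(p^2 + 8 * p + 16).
Standard form: ωn²/(p²+2ζωn·p+ωn²) gives ωn=4, ζ=1.
Critically damped (ζ = 1)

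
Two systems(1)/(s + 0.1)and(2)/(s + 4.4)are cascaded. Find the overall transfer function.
Series: H = H₁ · H₂ = (n₁·n₂)/(d₁·d₂).
Num: n₁·n₂ = 2. Den: d₁·d₂ = s^2 + 4.5*s + 0.44.
H(s) = (2)/(s^2 + 4.5*s + 0.44)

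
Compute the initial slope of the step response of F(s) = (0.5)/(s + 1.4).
IVT: y'(0⁺) = lim_{s→∞} s²·Y(s) = lim_{s→∞} s·F(s).
deg(num) = 0, deg(den) = 1, relative degree = 1, so s·F(s) → (leading num)/(leading den) = 0.5/1 = 0.5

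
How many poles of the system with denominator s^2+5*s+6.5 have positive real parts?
Poles: -2.5 + 0.5j, -2.5 - 0.5j. RHP poles (Re>0): 0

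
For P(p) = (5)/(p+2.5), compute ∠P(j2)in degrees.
Substitute p = j*2: P(j2) = 1.21951 - 0.97561j.
∠P(j2) = atan2(Im, Re) = atan2(-0.97561, 1.21951) = -38.66°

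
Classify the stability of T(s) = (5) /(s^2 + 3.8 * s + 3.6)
Denominator: s^2 + 3.8*s + 3.6 = (s + 1.8)(s + 2). Poles: -1.8, -2. Stable (all poles in LHP)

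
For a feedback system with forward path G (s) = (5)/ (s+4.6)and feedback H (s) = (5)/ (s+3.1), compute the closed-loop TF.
Closed-loop T = G/(1+GH).
Numerator: G_num * H_den = 5*s + 15.5.
Denominator: G_den * H_den + G_num * H_num = (s^2 + 7.7*s + 14.26) + (25) = s^2 + 7.7*s + 39.26.
T(s) = (5*s + 15.5)/(s^2 + 7.7*s + 39.26)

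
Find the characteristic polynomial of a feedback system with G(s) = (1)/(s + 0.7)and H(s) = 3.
Characteristic poly = G_den * H_den + G_num * H_num = (s + 0.7) + (3) = s + 3.7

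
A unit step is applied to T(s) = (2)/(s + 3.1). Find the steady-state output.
FVT: lim_{t→∞} y(t) = lim_{s→0} s*Y(s) where Y(s) = T(s)/s.
= lim_{s→0} T(s) = T(0) = num(0)/den(0) = 2/3.1 = 0.6452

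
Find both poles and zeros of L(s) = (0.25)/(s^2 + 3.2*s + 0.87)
Set denominator = 0: s^2 + 3.2*s + 0.87 = (s + 0.3)(s + 2.9) = 0 → Poles: -0.3, -2.9
Numerator is a nonzero constant (0.25) → Zeros: none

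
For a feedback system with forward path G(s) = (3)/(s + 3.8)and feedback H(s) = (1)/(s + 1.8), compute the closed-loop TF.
Closed-loop T = G/(1+GH).
Numerator: G_num * H_den = 3*s + 5.4.
Denominator: G_den * H_den + G_num * H_num = (s^2 + 5.6*s + 6.84) + (3) = s^2 + 5.6*s + 9.84.
T(s) = (3*s + 5.4)/(s^2 + 5.6*s + 9.84)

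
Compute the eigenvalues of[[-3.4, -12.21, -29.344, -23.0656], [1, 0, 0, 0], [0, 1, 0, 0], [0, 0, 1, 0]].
Eigenvalues solve det(λI - A) = 0.
Characteristic polynomial: λ^4 + 3.4*λ^3 + 12.21*λ^2 + 29.344*λ + 23.0656 = 0.
Factor: (λ + 1.6)(λ + 1.6)(λ^2 + 0.2*λ + 9.01) = 0.
Roots: -0.1 + 3j, -0.1 - 3j, -1.6, -1.6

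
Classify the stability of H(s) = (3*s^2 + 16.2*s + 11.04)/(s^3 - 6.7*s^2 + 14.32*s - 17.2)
Denominator: s^3 - 6.7*s^2 + 14.32*s - 17.2 = (s - 4.3)(s^2 - 2.4*s + 4). Poles: 1.2 + 1.6j, 1.2 - 1.6j, 4.3. Unstable (3 pole(s) in RHP)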